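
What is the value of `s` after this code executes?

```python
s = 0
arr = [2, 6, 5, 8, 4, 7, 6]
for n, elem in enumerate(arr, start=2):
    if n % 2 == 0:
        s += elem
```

Let's trace through this code step by step.

Initialize: s = 0
Initialize: arr = [2, 6, 5, 8, 4, 7, 6]
Entering loop: for n, elem in enumerate(arr, start=2):

After execution: s = 17
17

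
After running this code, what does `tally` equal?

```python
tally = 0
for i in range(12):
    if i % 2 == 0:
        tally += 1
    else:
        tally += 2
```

Let's trace through this code step by step.

Initialize: tally = 0
Entering loop: for i in range(12):

After execution: tally = 18
18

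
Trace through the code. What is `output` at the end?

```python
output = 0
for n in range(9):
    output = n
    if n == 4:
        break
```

Let's trace through this code step by step.

Initialize: output = 0
Entering loop: for n in range(9):

After execution: output = 4
4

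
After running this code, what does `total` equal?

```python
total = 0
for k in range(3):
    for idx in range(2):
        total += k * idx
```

Let's trace through this code step by step.

Initialize: total = 0
Entering loop: for k in range(3):

After execution: total = 3
3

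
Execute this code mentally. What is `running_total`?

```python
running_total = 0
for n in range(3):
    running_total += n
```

Let's trace through this code step by step.

Initialize: running_total = 0
Entering loop: for n in range(3):

After execution: running_total = 3
3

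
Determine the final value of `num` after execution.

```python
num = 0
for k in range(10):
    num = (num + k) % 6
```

Let's trace through this code step by step.

Initialize: num = 0
Entering loop: for k in range(10):

After execution: num = 3
3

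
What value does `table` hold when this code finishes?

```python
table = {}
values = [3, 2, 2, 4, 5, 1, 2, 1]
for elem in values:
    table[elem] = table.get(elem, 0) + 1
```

Let's trace through this code step by step.

Initialize: table = {}
Initialize: values = [3, 2, 2, 4, 5, 1, 2, 1]
Entering loop: for elem in values:

After execution: table = {3: 1, 2: 3, 4: 1, 5: 1, 1: 2}
{3: 1, 2: 3, 4: 1, 5: 1, 1: 2}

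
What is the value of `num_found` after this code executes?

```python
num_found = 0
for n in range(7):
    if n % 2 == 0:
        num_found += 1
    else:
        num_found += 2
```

Let's trace through this code step by step.

Initialize: num_found = 0
Entering loop: for n in range(7):

After execution: num_found = 10
10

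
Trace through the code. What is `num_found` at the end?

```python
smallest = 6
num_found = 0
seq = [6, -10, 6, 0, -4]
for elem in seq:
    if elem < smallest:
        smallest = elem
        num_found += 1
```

Let's trace through this code step by step.

Initialize: smallest = 6
Initialize: num_found = 0
Initialize: seq = [6, -10, 6, 0, -4]
Entering loop: for elem in seq:

After execution: num_found = 1
1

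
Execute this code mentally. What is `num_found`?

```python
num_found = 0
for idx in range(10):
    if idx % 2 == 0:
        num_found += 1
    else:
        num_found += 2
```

Let's trace through this code step by step.

Initialize: num_found = 0
Entering loop: for idx in range(10):

After execution: num_found = 15
15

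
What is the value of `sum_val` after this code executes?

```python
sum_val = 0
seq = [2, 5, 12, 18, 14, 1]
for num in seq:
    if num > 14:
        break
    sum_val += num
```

Let's trace through this code step by step.

Initialize: sum_val = 0
Initialize: seq = [2, 5, 12, 18, 14, 1]
Entering loop: for num in seq:

After execution: sum_val = 19
19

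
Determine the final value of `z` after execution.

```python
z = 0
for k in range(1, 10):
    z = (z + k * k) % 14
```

Let's trace through this code step by step.

Initialize: z = 0
Entering loop: for k in range(1, 10):

After execution: z = 5
5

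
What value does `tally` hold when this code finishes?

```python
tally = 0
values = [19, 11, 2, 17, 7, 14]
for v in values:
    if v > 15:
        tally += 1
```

Let's trace through this code step by step.

Initialize: tally = 0
Initialize: values = [19, 11, 2, 17, 7, 14]
Entering loop: for v in values:

After execution: tally = 2
2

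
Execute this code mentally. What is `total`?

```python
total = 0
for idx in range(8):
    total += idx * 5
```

Let's trace through this code step by step.

Initialize: total = 0
Entering loop: for idx in range(8):

After execution: total = 140
140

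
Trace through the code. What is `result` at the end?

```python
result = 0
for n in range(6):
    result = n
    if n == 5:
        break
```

Let's trace through this code step by step.

Initialize: result = 0
Entering loop: for n in range(6):

After execution: result = 5
5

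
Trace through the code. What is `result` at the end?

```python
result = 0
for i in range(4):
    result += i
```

Let's trace through this code step by step.

Initialize: result = 0
Entering loop: for i in range(4):

After execution: result = 6
6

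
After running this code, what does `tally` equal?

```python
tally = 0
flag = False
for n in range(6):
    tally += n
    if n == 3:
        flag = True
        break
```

Let's trace through this code step by step.

Initialize: tally = 0
Initialize: flag = False
Entering loop: for n in range(6):

After execution: tally = 6
6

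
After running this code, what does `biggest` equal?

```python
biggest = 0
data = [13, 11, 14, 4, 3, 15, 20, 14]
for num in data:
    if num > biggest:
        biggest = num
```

Let's trace through this code step by step.

Initialize: biggest = 0
Initialize: data = [13, 11, 14, 4, 3, 15, 20, 14]
Entering loop: for num in data:

After execution: biggest = 20
20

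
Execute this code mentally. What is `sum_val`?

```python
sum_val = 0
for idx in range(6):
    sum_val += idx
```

Let's trace through this code step by step.

Initialize: sum_val = 0
Entering loop: for idx in range(6):

After execution: sum_val = 15
15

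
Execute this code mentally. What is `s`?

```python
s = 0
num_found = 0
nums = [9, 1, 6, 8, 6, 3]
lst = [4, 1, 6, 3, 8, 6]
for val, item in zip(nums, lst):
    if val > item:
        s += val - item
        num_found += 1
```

Let's trace through this code step by step.

Initialize: s = 0
Initialize: num_found = 0
Initialize: nums = [9, 1, 6, 8, 6, 3]
Initialize: lst = [4, 1, 6, 3, 8, 6]
Entering loop: for val, item in zip(nums, lst):

After execution: s = 10
10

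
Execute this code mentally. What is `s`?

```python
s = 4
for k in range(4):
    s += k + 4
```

Let's trace through this code step by step.

Initialize: s = 4
Entering loop: for k in range(4):

After execution: s = 26
26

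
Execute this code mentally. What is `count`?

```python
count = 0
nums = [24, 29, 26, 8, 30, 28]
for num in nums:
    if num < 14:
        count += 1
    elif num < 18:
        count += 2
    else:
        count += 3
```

Let's trace through this code step by step.

Initialize: count = 0
Initialize: nums = [24, 29, 26, 8, 30, 28]
Entering loop: for num in nums:

After execution: count = 16
16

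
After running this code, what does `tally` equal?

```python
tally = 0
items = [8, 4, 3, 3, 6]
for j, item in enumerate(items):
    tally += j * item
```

Let's trace through this code step by step.

Initialize: tally = 0
Initialize: items = [8, 4, 3, 3, 6]
Entering loop: for j, item in enumerate(items):

After execution: tally = 43
43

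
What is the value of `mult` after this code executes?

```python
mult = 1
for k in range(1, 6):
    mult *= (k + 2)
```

Let's trace through this code step by step.

Initialize: mult = 1
Entering loop: for k in range(1, 6):

After execution: mult = 2520
2520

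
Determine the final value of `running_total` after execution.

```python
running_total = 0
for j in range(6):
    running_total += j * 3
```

Let's trace through this code step by step.

Initialize: running_total = 0
Entering loop: for j in range(6):

After execution: running_total = 45
45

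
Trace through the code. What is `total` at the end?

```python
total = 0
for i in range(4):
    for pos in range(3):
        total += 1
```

Let's trace through this code step by step.

Initialize: total = 0
Entering loop: for i in range(4):

After execution: total = 12
12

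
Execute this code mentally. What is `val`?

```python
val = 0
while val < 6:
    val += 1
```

Let's trace through this code step by step.

Initialize: val = 0
Entering loop: while val < 6:

After execution: val = 6
6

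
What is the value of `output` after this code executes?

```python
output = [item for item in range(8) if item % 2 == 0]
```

Let's trace through this code step by step.

Initialize: output = [item for item in range(8) if item % 2 == 0]

After execution: output = [0, 2, 4, 6]
[0, 2, 4, 6]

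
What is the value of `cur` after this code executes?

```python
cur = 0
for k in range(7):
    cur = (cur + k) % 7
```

Let's trace through this code step by step.

Initialize: cur = 0
Entering loop: for k in range(7):

After execution: cur = 0
0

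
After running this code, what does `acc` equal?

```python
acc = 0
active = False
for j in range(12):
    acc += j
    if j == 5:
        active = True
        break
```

Let's trace through this code step by step.

Initialize: acc = 0
Initialize: active = False
Entering loop: for j in range(12):

After execution: acc = 15
15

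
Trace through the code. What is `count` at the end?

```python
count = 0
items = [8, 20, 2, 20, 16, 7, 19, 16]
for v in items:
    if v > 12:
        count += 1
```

Let's trace through this code step by step.

Initialize: count = 0
Initialize: items = [8, 20, 2, 20, 16, 7, 19, 16]
Entering loop: for v in items:

After execution: count = 5
5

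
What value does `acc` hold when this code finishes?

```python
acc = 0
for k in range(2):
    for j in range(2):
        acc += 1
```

Let's trace through this code step by step.

Initialize: acc = 0
Entering loop: for k in range(2):

After execution: acc = 4
4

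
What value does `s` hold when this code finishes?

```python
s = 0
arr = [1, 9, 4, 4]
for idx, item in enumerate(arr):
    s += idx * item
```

Let's trace through this code step by step.

Initialize: s = 0
Initialize: arr = [1, 9, 4, 4]
Entering loop: for idx, item in enumerate(arr):

After execution: s = 29
29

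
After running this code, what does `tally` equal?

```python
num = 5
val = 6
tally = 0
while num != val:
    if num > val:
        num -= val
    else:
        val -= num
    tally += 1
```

Let's trace through this code step by step.

Initialize: num = 5
Initialize: val = 6
Initialize: tally = 0
Entering loop: while num != val:

After execution: tally = 5
5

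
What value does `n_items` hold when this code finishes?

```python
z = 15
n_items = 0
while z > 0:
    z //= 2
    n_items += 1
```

Let's trace through this code step by step.

Initialize: z = 15
Initialize: n_items = 0
Entering loop: while z > 0:

After execution: n_items = 4
4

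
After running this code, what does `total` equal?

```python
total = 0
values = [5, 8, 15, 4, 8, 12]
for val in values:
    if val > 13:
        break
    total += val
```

Let's trace through this code step by step.

Initialize: total = 0
Initialize: values = [5, 8, 15, 4, 8, 12]
Entering loop: for val in values:

After execution: total = 13
13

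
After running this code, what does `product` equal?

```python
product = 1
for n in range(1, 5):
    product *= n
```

Let's trace through this code step by step.

Initialize: product = 1
Entering loop: for n in range(1, 5):

After execution: product = 24
24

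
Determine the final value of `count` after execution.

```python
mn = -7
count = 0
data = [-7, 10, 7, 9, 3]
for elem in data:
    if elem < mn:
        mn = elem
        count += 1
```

Let's trace through this code step by step.

Initialize: mn = -7
Initialize: count = 0
Initialize: data = [-7, 10, 7, 9, 3]
Entering loop: for elem in data:

After execution: count = 0
0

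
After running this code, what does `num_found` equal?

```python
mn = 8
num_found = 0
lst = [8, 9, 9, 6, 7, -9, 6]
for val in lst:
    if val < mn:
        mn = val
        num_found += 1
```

Let's trace through this code step by step.

Initialize: mn = 8
Initialize: num_found = 0
Initialize: lst = [8, 9, 9, 6, 7, -9, 6]
Entering loop: for val in lst:

After execution: num_found = 2
2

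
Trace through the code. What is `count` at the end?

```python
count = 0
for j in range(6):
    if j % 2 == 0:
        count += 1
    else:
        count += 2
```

Let's trace through this code step by step.

Initialize: count = 0
Entering loop: for j in range(6):

After execution: count = 9
9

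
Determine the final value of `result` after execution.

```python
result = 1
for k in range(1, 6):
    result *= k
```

Let's trace through this code step by step.

Initialize: result = 1
Entering loop: for k in range(1, 6):

After execution: result = 120
120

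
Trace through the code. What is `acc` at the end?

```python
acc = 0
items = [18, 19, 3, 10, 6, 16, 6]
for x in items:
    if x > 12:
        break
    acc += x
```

Let's trace through this code step by step.

Initialize: acc = 0
Initialize: items = [18, 19, 3, 10, 6, 16, 6]
Entering loop: for x in items:

After execution: acc = 0
0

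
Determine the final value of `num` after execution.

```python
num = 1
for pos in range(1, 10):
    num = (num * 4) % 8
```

Let's trace through this code step by step.

Initialize: num = 1
Entering loop: for pos in range(1, 10):

After execution: num = 0
0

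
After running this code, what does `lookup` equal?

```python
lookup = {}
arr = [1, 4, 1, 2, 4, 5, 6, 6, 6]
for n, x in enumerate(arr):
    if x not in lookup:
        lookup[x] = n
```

Let's trace through this code step by step.

Initialize: lookup = {}
Initialize: arr = [1, 4, 1, 2, 4, 5, 6, 6, 6]
Entering loop: for n, x in enumerate(arr):

After execution: lookup = {1: 0, 4: 1, 2: 3, 5: 5, 6: 6}
{1: 0, 4: 1, 2: 3, 5: 5, 6: 6}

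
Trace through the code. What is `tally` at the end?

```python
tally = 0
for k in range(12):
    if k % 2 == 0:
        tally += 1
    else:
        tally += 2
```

Let's trace through this code step by step.

Initialize: tally = 0
Entering loop: for k in range(12):

After execution: tally = 18
18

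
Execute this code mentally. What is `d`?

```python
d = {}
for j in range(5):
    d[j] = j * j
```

Let's trace through this code step by step.

Initialize: d = {}
Entering loop: for j in range(5):

After execution: d = {0: 0, 1: 1, 2: 4, 3: 9, 4: 16}
{0: 0, 1: 1, 2: 4, 3: 9, 4: 16}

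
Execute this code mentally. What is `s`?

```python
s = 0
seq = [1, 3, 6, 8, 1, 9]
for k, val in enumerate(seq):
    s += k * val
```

Let's trace through this code step by step.

Initialize: s = 0
Initialize: seq = [1, 3, 6, 8, 1, 9]
Entering loop: for k, val in enumerate(seq):

After execution: s = 88
88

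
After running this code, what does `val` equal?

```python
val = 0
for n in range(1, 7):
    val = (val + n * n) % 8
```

Let's trace through this code step by step.

Initialize: val = 0
Entering loop: for n in range(1, 7):

After execution: val = 3
3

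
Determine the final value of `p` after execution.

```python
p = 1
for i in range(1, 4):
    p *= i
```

Let's trace through this code step by step.

Initialize: p = 1
Entering loop: for i in range(1, 4):

After execution: p = 6
6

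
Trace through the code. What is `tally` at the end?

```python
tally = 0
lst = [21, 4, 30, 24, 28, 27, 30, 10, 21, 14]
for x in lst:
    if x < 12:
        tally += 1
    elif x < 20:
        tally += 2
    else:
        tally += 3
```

Let's trace through this code step by step.

Initialize: tally = 0
Initialize: lst = [21, 4, 30, 24, 28, 27, 30, 10, 21, 14]
Entering loop: for x in lst:

After execution: tally = 25
25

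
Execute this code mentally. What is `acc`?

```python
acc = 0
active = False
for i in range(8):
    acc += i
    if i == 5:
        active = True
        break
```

Let's trace through this code step by step.

Initialize: acc = 0
Initialize: active = False
Entering loop: for i in range(8):

After execution: acc = 15
15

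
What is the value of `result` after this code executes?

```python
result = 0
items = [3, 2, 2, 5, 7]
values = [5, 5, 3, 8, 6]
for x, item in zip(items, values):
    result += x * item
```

Let's trace through this code step by step.

Initialize: result = 0
Initialize: items = [3, 2, 2, 5, 7]
Initialize: values = [5, 5, 3, 8, 6]
Entering loop: for x, item in zip(items, values):

After execution: result = 113
113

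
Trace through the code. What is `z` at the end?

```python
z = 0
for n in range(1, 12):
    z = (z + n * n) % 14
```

Let's trace through this code step by step.

Initialize: z = 0
Entering loop: for n in range(1, 12):

After execution: z = 2
2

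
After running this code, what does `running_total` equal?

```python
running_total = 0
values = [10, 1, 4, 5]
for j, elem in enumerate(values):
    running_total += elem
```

Let's trace through this code step by step.

Initialize: running_total = 0
Initialize: values = [10, 1, 4, 5]
Entering loop: for j, elem in enumerate(values):

After execution: running_total = 20
20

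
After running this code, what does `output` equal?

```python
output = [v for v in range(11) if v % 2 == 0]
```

Let's trace through this code step by step.

Initialize: output = [v for v in range(11) if v % 2 == 0]

After execution: output = [0, 2, 4, 6, 8, 10]
[0, 2, 4, 6, 8, 10]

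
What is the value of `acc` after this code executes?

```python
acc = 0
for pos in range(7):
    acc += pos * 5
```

Let's trace through this code step by step.

Initialize: acc = 0
Entering loop: for pos in range(7):

After execution: acc = 105
105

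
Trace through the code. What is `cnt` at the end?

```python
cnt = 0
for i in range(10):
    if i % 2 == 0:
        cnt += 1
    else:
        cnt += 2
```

Let's trace through this code step by step.

Initialize: cnt = 0
Entering loop: for i in range(10):

After execution: cnt = 15
15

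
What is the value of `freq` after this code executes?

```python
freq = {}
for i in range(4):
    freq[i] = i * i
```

Let's trace through this code step by step.

Initialize: freq = {}
Entering loop: for i in range(4):

After execution: freq = {0: 0, 1: 1, 2: 4, 3: 9}
{0: 0, 1: 1, 2: 4, 3: 9}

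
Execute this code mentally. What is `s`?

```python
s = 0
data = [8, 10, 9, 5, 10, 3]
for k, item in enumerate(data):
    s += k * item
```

Let's trace through this code step by step.

Initialize: s = 0
Initialize: data = [8, 10, 9, 5, 10, 3]
Entering loop: for k, item in enumerate(data):

After execution: s = 98
98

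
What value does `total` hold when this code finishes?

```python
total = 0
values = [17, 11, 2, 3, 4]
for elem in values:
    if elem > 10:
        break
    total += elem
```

Let's trace through this code step by step.

Initialize: total = 0
Initialize: values = [17, 11, 2, 3, 4]
Entering loop: for elem in values:

After execution: total = 0
0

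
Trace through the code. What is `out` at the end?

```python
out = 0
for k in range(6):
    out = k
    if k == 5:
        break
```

Let's trace through this code step by step.

Initialize: out = 0
Entering loop: for k in range(6):

After execution: out = 5
5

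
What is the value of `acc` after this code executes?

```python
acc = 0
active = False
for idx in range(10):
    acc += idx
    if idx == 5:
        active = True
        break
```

Let's trace through this code step by step.

Initialize: acc = 0
Initialize: active = False
Entering loop: for idx in range(10):

After execution: acc = 15
15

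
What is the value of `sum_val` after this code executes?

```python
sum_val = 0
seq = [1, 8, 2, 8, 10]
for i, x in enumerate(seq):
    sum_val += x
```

Let's trace through this code step by step.

Initialize: sum_val = 0
Initialize: seq = [1, 8, 2, 8, 10]
Entering loop: for i, x in enumerate(seq):

After execution: sum_val = 29
29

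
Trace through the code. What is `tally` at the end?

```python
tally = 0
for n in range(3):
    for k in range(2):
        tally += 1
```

Let's trace through this code step by step.

Initialize: tally = 0
Entering loop: for n in range(3):

After execution: tally = 6
6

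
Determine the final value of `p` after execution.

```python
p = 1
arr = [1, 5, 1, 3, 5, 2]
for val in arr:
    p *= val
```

Let's trace through this code step by step.

Initialize: p = 1
Initialize: arr = [1, 5, 1, 3, 5, 2]
Entering loop: for val in arr:

After execution: p = 150
150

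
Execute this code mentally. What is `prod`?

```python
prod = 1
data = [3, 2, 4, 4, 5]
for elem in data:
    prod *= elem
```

Let's trace through this code step by step.

Initialize: prod = 1
Initialize: data = [3, 2, 4, 4, 5]
Entering loop: for elem in data:

After execution: prod = 480
480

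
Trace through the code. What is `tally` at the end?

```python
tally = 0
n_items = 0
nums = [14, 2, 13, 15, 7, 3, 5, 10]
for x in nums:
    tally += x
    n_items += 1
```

Let's trace through this code step by step.

Initialize: tally = 0
Initialize: n_items = 0
Initialize: nums = [14, 2, 13, 15, 7, 3, 5, 10]
Entering loop: for x in nums:

After execution: tally = 69
69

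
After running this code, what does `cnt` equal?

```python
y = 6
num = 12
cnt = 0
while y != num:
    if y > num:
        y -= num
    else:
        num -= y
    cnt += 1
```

Let's trace through this code step by step.

Initialize: y = 6
Initialize: num = 12
Initialize: cnt = 0
Entering loop: while y != num:

After execution: cnt = 1
1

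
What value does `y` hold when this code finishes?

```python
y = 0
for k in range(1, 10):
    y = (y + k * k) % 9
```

Let's trace through this code step by step.

Initialize: y = 0
Entering loop: for k in range(1, 10):

After execution: y = 6
6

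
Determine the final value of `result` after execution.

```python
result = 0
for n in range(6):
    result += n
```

Let's trace through this code step by step.

Initialize: result = 0
Entering loop: for n in range(6):

After execution: result = 15
15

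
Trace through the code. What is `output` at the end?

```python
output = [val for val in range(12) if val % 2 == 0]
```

Let's trace through this code step by step.

Initialize: output = [val for val in range(12) if val % 2 == 0]

After execution: output = [0, 2, 4, 6, 8, 10]
[0, 2, 4, 6, 8, 10]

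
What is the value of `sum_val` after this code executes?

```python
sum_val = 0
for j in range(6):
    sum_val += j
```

Let's trace through this code step by step.

Initialize: sum_val = 0
Entering loop: for j in range(6):

After execution: sum_val = 15
15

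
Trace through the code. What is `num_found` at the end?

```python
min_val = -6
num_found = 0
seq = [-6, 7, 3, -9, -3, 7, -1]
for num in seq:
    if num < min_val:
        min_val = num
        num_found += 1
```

Let's trace through this code step by step.

Initialize: min_val = -6
Initialize: num_found = 0
Initialize: seq = [-6, 7, 3, -9, -3, 7, -1]
Entering loop: for num in seq:

After execution: num_found = 1
1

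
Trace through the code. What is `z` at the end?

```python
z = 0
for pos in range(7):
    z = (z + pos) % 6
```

Let's trace through this code step by step.

Initialize: z = 0
Entering loop: for pos in range(7):

After execution: z = 3
3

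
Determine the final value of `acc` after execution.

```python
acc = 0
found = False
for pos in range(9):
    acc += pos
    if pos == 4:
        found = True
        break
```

Let's trace through this code step by step.

Initialize: acc = 0
Initialize: found = False
Entering loop: for pos in range(9):

After execution: acc = 10
10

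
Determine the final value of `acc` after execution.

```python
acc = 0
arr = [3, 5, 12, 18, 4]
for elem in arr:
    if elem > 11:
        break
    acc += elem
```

Let's trace through this code step by step.

Initialize: acc = 0
Initialize: arr = [3, 5, 12, 18, 4]
Entering loop: for elem in arr:

After execution: acc = 8
8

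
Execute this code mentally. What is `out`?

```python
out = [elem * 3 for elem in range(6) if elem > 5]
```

Let's trace through this code step by step.

Initialize: out = [elem * 3 for elem in range(6) if elem > 5]

After execution: out = []
[]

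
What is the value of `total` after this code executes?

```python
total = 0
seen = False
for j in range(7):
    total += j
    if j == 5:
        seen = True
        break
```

Let's trace through this code step by step.

Initialize: total = 0
Initialize: seen = False
Entering loop: for j in range(7):

After execution: total = 15
15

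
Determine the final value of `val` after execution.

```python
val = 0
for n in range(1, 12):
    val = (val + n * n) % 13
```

Let's trace through this code step by step.

Initialize: val = 0
Entering loop: for n in range(1, 12):

After execution: val = 12
12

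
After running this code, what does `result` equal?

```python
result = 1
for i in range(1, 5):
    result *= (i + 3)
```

Let's trace through this code step by step.

Initialize: result = 1
Entering loop: for i in range(1, 5):

After execution: result = 840
840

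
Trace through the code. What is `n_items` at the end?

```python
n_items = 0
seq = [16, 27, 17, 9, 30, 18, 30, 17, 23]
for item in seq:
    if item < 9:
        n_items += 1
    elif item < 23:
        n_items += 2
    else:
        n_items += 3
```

Let's trace through this code step by step.

Initialize: n_items = 0
Initialize: seq = [16, 27, 17, 9, 30, 18, 30, 17, 23]
Entering loop: for item in seq:

After execution: n_items = 22
22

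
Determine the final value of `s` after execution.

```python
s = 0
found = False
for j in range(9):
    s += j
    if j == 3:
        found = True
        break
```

Let's trace through this code step by step.

Initialize: s = 0
Initialize: found = False
Entering loop: for j in range(9):

After execution: s = 6
6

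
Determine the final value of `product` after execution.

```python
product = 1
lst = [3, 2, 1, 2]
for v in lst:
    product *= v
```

Let's trace through this code step by step.

Initialize: product = 1
Initialize: lst = [3, 2, 1, 2]
Entering loop: for v in lst:

After execution: product = 12
12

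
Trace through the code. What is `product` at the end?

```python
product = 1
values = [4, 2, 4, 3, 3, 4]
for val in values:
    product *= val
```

Let's trace through this code step by step.

Initialize: product = 1
Initialize: values = [4, 2, 4, 3, 3, 4]
Entering loop: for val in values:

After execution: product = 1152
1152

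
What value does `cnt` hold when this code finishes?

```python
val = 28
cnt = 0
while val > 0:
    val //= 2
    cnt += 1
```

Let's trace through this code step by step.

Initialize: val = 28
Initialize: cnt = 0
Entering loop: while val > 0:

After execution: cnt = 5
5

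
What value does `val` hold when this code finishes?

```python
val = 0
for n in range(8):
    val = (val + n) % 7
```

Let's trace through this code step by step.

Initialize: val = 0
Entering loop: for n in range(8):

After execution: val = 0
0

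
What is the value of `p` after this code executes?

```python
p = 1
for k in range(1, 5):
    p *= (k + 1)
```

Let's trace through this code step by step.

Initialize: p = 1
Entering loop: for k in range(1, 5):

After execution: p = 120
120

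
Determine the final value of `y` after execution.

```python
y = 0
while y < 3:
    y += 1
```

Let's trace through this code step by step.

Initialize: y = 0
Entering loop: while y < 3:

After execution: y = 3
3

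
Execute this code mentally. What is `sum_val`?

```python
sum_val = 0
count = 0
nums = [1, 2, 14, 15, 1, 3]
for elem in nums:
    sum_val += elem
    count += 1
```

Let's trace through this code step by step.

Initialize: sum_val = 0
Initialize: count = 0
Initialize: nums = [1, 2, 14, 15, 1, 3]
Entering loop: for elem in nums:

After execution: sum_val = 36
36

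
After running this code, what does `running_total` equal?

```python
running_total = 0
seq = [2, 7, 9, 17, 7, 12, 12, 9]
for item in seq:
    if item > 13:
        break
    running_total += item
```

Let's trace through this code step by step.

Initialize: running_total = 0
Initialize: seq = [2, 7, 9, 17, 7, 12, 12, 9]
Entering loop: for item in seq:

After execution: running_total = 18
18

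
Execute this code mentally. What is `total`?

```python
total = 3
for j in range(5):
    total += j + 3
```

Let's trace through this code step by step.

Initialize: total = 3
Entering loop: for j in range(5):

After execution: total = 28
28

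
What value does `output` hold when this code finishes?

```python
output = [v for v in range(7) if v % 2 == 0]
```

Let's trace through this code step by step.

Initialize: output = [v for v in range(7) if v % 2 == 0]

After execution: output = [0, 2, 4, 6]
[0, 2, 4, 6]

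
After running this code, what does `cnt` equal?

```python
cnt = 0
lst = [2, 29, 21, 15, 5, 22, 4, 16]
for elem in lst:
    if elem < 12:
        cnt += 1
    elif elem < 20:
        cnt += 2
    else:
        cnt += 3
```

Let's trace through this code step by step.

Initialize: cnt = 0
Initialize: lst = [2, 29, 21, 15, 5, 22, 4, 16]
Entering loop: for elem in lst:

After execution: cnt = 16
16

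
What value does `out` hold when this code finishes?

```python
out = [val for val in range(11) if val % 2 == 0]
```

Let's trace through this code step by step.

Initialize: out = [val for val in range(11) if val % 2 == 0]

After execution: out = [0, 2, 4, 6, 8, 10]
[0, 2, 4, 6, 8, 10]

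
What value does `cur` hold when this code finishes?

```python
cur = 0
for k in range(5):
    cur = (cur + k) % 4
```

Let's trace through this code step by step.

Initialize: cur = 0
Entering loop: for k in range(5):

After execution: cur = 2
2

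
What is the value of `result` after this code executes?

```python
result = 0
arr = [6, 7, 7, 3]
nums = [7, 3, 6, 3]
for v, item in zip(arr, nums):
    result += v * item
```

Let's trace through this code step by step.

Initialize: result = 0
Initialize: arr = [6, 7, 7, 3]
Initialize: nums = [7, 3, 6, 3]
Entering loop: for v, item in zip(arr, nums):

After execution: result = 114
114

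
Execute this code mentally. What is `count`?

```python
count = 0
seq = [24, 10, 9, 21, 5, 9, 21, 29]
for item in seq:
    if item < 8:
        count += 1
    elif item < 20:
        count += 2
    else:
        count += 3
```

Let's trace through this code step by step.

Initialize: count = 0
Initialize: seq = [24, 10, 9, 21, 5, 9, 21, 29]
Entering loop: for item in seq:

After execution: count = 19
19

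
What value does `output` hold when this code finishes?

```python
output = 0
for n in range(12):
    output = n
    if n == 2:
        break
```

Let's trace through this code step by step.

Initialize: output = 0
Entering loop: for n in range(12):

After execution: output = 2
2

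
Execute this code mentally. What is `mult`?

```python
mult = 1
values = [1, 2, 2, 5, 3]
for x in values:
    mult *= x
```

Let's trace through this code step by step.

Initialize: mult = 1
Initialize: values = [1, 2, 2, 5, 3]
Entering loop: for x in values:

After execution: mult = 60
60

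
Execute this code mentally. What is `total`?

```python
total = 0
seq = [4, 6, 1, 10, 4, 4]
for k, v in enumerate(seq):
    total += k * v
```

Let's trace through this code step by step.

Initialize: total = 0
Initialize: seq = [4, 6, 1, 10, 4, 4]
Entering loop: for k, v in enumerate(seq):

After execution: total = 74
74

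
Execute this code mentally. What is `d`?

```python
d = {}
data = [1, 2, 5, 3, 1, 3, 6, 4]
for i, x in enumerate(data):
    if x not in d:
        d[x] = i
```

Let's trace through this code step by step.

Initialize: d = {}
Initialize: data = [1, 2, 5, 3, 1, 3, 6, 4]
Entering loop: for i, x in enumerate(data):

After execution: d = {1: 0, 2: 1, 5: 2, 3: 3, 6: 6, 4: 7}
{1: 0, 2: 1, 5: 2, 3: 3, 6: 6, 4: 7}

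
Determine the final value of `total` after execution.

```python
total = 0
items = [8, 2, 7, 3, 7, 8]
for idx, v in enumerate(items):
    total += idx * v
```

Let's trace through this code step by step.

Initialize: total = 0
Initialize: items = [8, 2, 7, 3, 7, 8]
Entering loop: for idx, v in enumerate(items):

After execution: total = 93
93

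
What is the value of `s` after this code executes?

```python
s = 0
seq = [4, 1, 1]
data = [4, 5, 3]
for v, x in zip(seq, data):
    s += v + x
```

Let's trace through this code step by step.

Initialize: s = 0
Initialize: seq = [4, 1, 1]
Initialize: data = [4, 5, 3]
Entering loop: for v, x in zip(seq, data):

After execution: s = 18
18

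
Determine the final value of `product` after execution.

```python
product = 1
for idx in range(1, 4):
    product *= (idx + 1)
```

Let's trace through this code step by step.

Initialize: product = 1
Entering loop: for idx in range(1, 4):

After execution: product = 24
24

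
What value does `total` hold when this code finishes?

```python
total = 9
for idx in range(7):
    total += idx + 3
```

Let's trace through this code step by step.

Initialize: total = 9
Entering loop: for idx in range(7):

After execution: total = 51
51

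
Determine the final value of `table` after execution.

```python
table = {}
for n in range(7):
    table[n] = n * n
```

Let's trace through this code step by step.

Initialize: table = {}
Entering loop: for n in range(7):

After execution: table = {0: 0, 1: 1, 2: 4, 3: 9, 4: 16, 5: 25, 6: 36}
{0: 0, 1: 1, 2: 4, 3: 9, 4: 16, 5: 25, 6: 36}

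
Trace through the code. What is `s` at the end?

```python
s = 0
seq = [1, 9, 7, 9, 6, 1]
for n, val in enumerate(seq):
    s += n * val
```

Let's trace through this code step by step.

Initialize: s = 0
Initialize: seq = [1, 9, 7, 9, 6, 1]
Entering loop: for n, val in enumerate(seq):

After execution: s = 79
79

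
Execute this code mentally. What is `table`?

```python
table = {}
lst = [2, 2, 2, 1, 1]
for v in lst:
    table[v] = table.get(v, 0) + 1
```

Let's trace through this code step by step.

Initialize: table = {}
Initialize: lst = [2, 2, 2, 1, 1]
Entering loop: for v in lst:

After execution: table = {2: 3, 1: 2}
{2: 3, 1: 2}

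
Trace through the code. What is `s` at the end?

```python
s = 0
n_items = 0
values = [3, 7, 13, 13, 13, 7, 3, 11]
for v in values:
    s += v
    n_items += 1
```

Let's trace through this code step by step.

Initialize: s = 0
Initialize: n_items = 0
Initialize: values = [3, 7, 13, 13, 13, 7, 3, 11]
Entering loop: for v in values:

After execution: s = 70
70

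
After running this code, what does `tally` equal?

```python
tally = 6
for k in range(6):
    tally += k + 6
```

Let's trace through this code step by step.

Initialize: tally = 6
Entering loop: for k in range(6):

After execution: tally = 57
57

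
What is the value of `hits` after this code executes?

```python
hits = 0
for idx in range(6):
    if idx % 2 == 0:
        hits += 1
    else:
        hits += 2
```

Let's trace through this code step by step.

Initialize: hits = 0
Entering loop: for idx in range(6):

After execution: hits = 9
9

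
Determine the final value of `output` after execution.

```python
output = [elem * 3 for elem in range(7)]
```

Let's trace through this code step by step.

Initialize: output = [elem * 3 for elem in range(7)]

After execution: output = [0, 3, 6, 9, 12, 15, 18]
[0, 3, 6, 9, 12, 15, 18]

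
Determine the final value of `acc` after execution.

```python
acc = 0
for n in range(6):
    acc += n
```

Let's trace through this code step by step.

Initialize: acc = 0
Entering loop: for n in range(6):

After execution: acc = 15
15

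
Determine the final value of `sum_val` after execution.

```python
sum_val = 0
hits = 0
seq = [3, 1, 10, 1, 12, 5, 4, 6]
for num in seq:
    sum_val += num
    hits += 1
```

Let's trace through this code step by step.

Initialize: sum_val = 0
Initialize: hits = 0
Initialize: seq = [3, 1, 10, 1, 12, 5, 4, 6]
Entering loop: for num in seq:

After execution: sum_val = 42
42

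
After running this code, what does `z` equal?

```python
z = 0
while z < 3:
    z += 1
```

Let's trace through this code step by step.

Initialize: z = 0
Entering loop: while z < 3:

After execution: z = 3
3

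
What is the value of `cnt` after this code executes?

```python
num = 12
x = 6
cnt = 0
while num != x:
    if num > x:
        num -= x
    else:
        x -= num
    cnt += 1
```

Let's trace through this code step by step.

Initialize: num = 12
Initialize: x = 6
Initialize: cnt = 0
Entering loop: while num != x:

After execution: cnt = 1
1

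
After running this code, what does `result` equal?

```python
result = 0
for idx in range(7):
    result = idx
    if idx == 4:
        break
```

Let's trace through this code step by step.

Initialize: result = 0
Entering loop: for idx in range(7):

After execution: result = 4
4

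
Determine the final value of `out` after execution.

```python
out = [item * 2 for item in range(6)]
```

Let's trace through this code step by step.

Initialize: out = [item * 2 for item in range(6)]

After execution: out = [0, 2, 4, 6, 8, 10]
[0, 2, 4, 6, 8, 10]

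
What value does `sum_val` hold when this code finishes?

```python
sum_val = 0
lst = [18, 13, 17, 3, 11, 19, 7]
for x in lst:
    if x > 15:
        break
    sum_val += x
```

Let's trace through this code step by step.

Initialize: sum_val = 0
Initialize: lst = [18, 13, 17, 3, 11, 19, 7]
Entering loop: for x in lst:

After execution: sum_val = 0
0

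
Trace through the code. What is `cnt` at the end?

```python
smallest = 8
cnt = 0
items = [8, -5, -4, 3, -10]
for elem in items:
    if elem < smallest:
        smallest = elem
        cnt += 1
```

Let's trace through this code step by step.

Initialize: smallest = 8
Initialize: cnt = 0
Initialize: items = [8, -5, -4, 3, -10]
Entering loop: for elem in items:

After execution: cnt = 2
2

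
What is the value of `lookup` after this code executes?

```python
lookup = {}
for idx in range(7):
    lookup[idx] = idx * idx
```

Let's trace through this code step by step.

Initialize: lookup = {}
Entering loop: for idx in range(7):

After execution: lookup = {0: 0, 1: 1, 2: 4, 3: 9, 4: 16, 5: 25, 6: 36}
{0: 0, 1: 1, 2: 4, 3: 9, 4: 16, 5: 25, 6: 36}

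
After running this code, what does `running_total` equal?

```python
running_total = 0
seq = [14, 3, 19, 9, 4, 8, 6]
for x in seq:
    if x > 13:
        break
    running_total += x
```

Let's trace through this code step by step.

Initialize: running_total = 0
Initialize: seq = [14, 3, 19, 9, 4, 8, 6]
Entering loop: for x in seq:

After execution: running_total = 0
0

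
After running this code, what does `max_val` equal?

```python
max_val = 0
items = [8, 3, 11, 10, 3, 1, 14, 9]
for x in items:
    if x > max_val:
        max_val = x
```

Let's trace through this code step by step.

Initialize: max_val = 0
Initialize: items = [8, 3, 11, 10, 3, 1, 14, 9]
Entering loop: for x in items:

After execution: max_val = 14
14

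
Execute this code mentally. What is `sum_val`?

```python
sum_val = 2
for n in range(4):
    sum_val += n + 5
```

Let's trace through this code step by step.

Initialize: sum_val = 2
Entering loop: for n in range(4):

After execution: sum_val = 28
28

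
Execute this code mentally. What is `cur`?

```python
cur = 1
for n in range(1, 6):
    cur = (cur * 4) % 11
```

Let's trace through this code step by step.

Initialize: cur = 1
Entering loop: for n in range(1, 6):

After execution: cur = 1
1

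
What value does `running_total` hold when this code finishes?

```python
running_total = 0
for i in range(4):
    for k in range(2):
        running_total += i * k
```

Let's trace through this code step by step.

Initialize: running_total = 0
Entering loop: for i in range(4):

After execution: running_total = 6
6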